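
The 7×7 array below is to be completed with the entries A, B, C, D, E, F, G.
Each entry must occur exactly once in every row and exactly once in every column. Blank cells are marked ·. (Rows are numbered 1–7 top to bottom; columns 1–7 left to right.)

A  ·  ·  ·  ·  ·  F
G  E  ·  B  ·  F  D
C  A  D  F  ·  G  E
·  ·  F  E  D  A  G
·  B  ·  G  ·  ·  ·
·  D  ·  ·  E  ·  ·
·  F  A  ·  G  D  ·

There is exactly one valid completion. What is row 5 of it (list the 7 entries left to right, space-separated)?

D B E G F C A

Row 2, column 3: row 2 has {B, D, E, F, G} and column 3 has {A, D, F}, leaving only C.
Row 5, column 3: row 5 has {B, G} and column 3 has {A, C, D, F}, leaving only E.
Row 5, column 6: row 5 has {B, E, G} and column 6 has {A, D, F, G}, leaving only C.
Row 5, column 7: row 5 has {B, C, E, G} and column 7 has {D, E, F, G}, leaving only A.
Row 5, column 5: row 5 has {A, B, C, E, G} and column 5 has {D, E, G}, leaving only F.
Row 5, column 1: row 5 has {A, B, C, E, F, G} and column 1 has {A, C, G}, leaving only D.
So row 5 reads: D B E G F C A.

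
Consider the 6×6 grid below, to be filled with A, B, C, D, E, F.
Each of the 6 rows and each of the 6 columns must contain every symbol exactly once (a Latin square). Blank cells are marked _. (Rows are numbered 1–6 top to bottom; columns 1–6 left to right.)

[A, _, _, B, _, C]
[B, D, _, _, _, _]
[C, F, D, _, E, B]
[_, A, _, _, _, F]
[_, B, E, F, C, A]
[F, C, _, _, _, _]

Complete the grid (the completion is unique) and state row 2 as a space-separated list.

B D A C F E

Row 2, column 6: row 2 has {B, D} and column 6 has {A, B, C, F}, leaving only E.
Row 1, column 2: row 1 has {A, B, C} and column 2 has {A, B, C, D, F}, leaving only E.
Row 1, column 3: row 1 has {A, B, C, E} and column 3 has {D, E}, leaving only F.
Row 1, column 5: row 1 has {A, B, C, E, F} and column 5 has {C, E}, leaving only D.
Row 3, column 4: row 3 has {B, C, D, E, F} and column 4 has {B, F}, leaving only A.
Row 2, column 4: row 2 has {B, D, E} and column 4 has {A, B, F}, leaving only C.
Row 2, column 3: row 2 has {B, C, D, E} and column 3 has {D, E, F}, leaving only A.
Row 2, column 5: row 2 has {A, B, C, D, E} and column 5 has {C, D, E}, leaving only F.
So row 2 reads: B D A C F E.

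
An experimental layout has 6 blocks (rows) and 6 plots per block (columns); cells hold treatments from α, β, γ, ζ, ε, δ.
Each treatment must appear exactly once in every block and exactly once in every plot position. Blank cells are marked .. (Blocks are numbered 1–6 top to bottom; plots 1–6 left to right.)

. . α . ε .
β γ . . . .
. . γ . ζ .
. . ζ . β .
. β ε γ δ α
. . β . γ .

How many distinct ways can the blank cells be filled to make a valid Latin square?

Block 1, plot 1: eliminating its block and plot leaves {γ, ζ, δ}.
Block 1, plot 2: eliminating its block and plot leaves {ζ, δ}.
Block 1, plot 4: eliminating its block and plot leaves {β, ζ, δ}.
Block 1, plot 6: eliminating its block and plot leaves {β, γ, ζ, δ}.
Block 2, plot 3: eliminating its block and plot leaves {δ}.
Block 2, plot 4: eliminating its block and plot leaves {α, ζ, ε, δ}.
Block 2, plot 5: eliminating its block and plot leaves {α}.
Block 2, plot 6: eliminating its block and plot leaves {ζ, ε, δ}.
Block 3, plot 1: eliminating its block and plot leaves {α, ε, δ}.
Block 3, plot 2: eliminating its block and plot leaves {α, ε, δ}.
Block 3, plot 4: eliminating its block and plot leaves {α, β, ε, δ}.
Block 3, plot 6: eliminating its block and plot leaves {β, ε, δ}.
Block 4, plot 1: eliminating its block and plot leaves {α, γ, ε, δ}.
Block 4, plot 2: eliminating its block and plot leaves {α, ε, δ}.
Block 4, plot 4: eliminating its block and plot leaves {α, ε, δ}.
Block 4, plot 6: eliminating its block and plot leaves {γ, ε, δ}.
Block 5, plot 1: eliminating its block and plot leaves {ζ}.
Block 6, plot 1: eliminating its block and plot leaves {α, ζ, ε, δ}.
Block 6, plot 2: eliminating its block and plot leaves {α, ζ, ε, δ}.
Block 6, plot 4: eliminating its block and plot leaves {α, ζ, ε, δ}.
Block 6, plot 6: eliminating its block and plot leaves {ζ, ε, δ}.
Enumerating the assignments across these blanks that avoid any block or plot repeat gives 40 completions.

40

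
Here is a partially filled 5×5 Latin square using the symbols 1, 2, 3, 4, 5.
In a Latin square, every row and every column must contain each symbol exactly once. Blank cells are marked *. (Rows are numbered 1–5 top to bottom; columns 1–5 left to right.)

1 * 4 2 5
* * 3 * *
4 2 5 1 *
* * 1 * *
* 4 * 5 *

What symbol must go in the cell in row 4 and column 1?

2

Row 1, column 2: row 1 has {1, 2, 4, 5} and column 2 has {2, 4}, leaving only 3.
Row 2, column 4: row 2 has {3} and column 4 has {1, 2, 5}, leaving only 4.
Row 3, column 5: row 3 has {1, 2, 4, 5} and column 5 has {5}, leaving only 3.
Row 4, column 2: row 4 has {1} and column 2 has {2, 3, 4}, leaving only 5.
Row 2, column 2: row 2 has {3, 4} and column 2 has {2, 3, 4, 5}, leaving only 1.
Row 2, column 5: row 2 has {1, 3, 4} and column 5 has {3, 5}, leaving only 2.
Row 2, column 1: row 2 has {1, 2, 3, 4} and column 1 has {1, 4}, leaving only 5.
Row 4, column 4: row 4 has {1, 5} and column 4 has {1, 2, 4, 5}, leaving only 3.
Row 4 already has {1, 3, 5} and column 1 already has {1, 4, 5}, so row 4, column 1 must be 2.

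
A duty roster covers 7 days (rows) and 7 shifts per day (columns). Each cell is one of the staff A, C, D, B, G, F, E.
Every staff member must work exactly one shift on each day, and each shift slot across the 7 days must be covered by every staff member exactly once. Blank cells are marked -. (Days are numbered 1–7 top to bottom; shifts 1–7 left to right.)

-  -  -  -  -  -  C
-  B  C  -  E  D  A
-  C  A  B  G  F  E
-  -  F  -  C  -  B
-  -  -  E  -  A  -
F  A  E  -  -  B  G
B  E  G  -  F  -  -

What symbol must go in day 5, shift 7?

Day 2, shift 1: day 2 has {A, C, D, B, E} and shift 1 has {B, F}, leaving only G.
Day 2, shift 4: day 2 has {A, C, D, B, G, E} and shift 4 has {B, E}, leaving only F.
Day 3, shift 1: day 3 has {A, C, B, G, F, E} and shift 1 has {B, G, F}, leaving only D.
Day 5, shift 1: day 5 has {A, E} and shift 1 has {D, B, G, F}, leaving only C.
Day 6, shift 5: day 6 has {A, B, G, F, E} and shift 5 has {C, G, F, E}, leaving only D.
Day 5, shift 5: day 5 has {A, C, E} and shift 5 has {C, D, G, F, E}, leaving only B.
Day 1, shift 5: day 1 has {C} and shift 5 has {C, D, B, G, F, E}, leaving only A.
Day 1, shift 1: day 1 has {A, C} and shift 1 has {C, D, B, G, F}, leaving only E.
Day 1, shift 6: day 1 has {A, C, E} and shift 6 has {A, D, B, F}, leaving only G.
Day 1, shift 4: day 1 has {A, C, G, E} and shift 4 has {B, F, E}, leaving only D.
Day 1, shift 2: day 1 has {A, C, D, G, E} and shift 2 has {A, C, B, E}, leaving only F.
Day 1, shift 3: day 1 has {A, C, D, G, F, E} and shift 3 has {A, C, G, F, E}, leaving only B.
Day 4, shift 1: day 4 has {C, B, F} and shift 1 has {C, D, B, G, F, E}, leaving only A.
Day 4, shift 4: day 4 has {A, C, B, F} and shift 4 has {D, B, F, E}, leaving only G.
Day 4, shift 2: day 4 has {A, C, B, G, F} and shift 2 has {A, C, B, F, E}, leaving only D.
Day 4, shift 6: day 4 has {A, C, D, B, G, F} and shift 6 has {A, D, B, G, F}, leaving only E.
Day 5, shift 2: day 5 has {A, C, B, E} and shift 2 has {A, C, D, B, F, E}, leaving only G.
Day 5, shift 3: day 5 has {A, C, B, G, E} and shift 3 has {A, C, B, G, F, E}, leaving only D.
Day 5 already has {A, C, D, B, G, E} and shift 7 already has {A, C, B, G, E}, so day 5, shift 7 must be F.

F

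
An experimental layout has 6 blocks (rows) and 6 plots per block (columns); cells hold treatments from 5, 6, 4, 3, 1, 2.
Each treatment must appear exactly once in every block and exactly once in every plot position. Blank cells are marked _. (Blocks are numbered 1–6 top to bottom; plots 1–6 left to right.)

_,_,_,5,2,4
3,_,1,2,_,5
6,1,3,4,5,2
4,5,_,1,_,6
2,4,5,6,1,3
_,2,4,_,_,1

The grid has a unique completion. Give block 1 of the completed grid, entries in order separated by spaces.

1 3 6 5 2 4

Block 1, plot 1: block 1 has {5, 4, 2} and plot 1 has {6, 4, 3, 2}, leaving only 1.
Block 1, plot 3: block 1 has {5, 4, 1, 2} and plot 3 has {5, 4, 3, 1}, leaving only 6.
Block 1, plot 2: block 1 has {5, 6, 4, 1, 2} and plot 2 has {5, 4, 1, 2}, leaving only 3.
So block 1 reads: 1 3 6 5 2 4.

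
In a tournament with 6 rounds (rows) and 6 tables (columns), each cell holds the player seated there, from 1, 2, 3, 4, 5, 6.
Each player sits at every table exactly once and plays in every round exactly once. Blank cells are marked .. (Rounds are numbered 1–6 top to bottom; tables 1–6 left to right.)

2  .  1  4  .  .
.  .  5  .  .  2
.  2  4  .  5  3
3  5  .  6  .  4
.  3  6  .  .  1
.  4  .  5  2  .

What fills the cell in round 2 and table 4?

3

Round 1, table 2: round 1 has {1, 2, 4} and table 2 has {2, 3, 4, 5}, leaving only 6.
Round 1, table 5: round 1 has {1, 2, 4, 6} and table 5 has {2, 5}, leaving only 3.
Round 1, table 6: round 1 has {1, 2, 3, 4, 6} and table 6 has {1, 2, 3, 4}, leaving only 5.
Round 2, table 2: round 2 has {2, 5} and table 2 has {2, 3, 4, 5, 6}, leaving only 1.
Round 2 already has {1, 2, 5} and table 4 already has {4, 5, 6}, so round 2, table 4 must be 3.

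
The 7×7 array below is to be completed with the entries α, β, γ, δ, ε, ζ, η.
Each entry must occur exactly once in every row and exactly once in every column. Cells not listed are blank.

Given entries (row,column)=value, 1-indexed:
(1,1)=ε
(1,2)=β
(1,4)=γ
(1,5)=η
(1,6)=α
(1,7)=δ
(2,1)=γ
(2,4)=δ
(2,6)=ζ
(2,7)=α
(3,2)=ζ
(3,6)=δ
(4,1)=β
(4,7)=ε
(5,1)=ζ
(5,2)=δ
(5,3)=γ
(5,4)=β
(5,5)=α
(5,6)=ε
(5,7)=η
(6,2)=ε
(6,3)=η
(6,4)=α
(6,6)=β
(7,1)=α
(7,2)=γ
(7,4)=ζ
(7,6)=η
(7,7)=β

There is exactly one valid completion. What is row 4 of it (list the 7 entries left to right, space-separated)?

Row 4, column 4: row 4 has {β, ε} and column 4 has {α, β, γ, δ, ζ}, leaving only η.
Row 4, column 2: row 4 has {β, ε, η} and column 2 has {β, γ, δ, ε, ζ}, leaving only α.
Row 4, column 6: row 4 has {α, β, ε, η} and column 6 has {α, β, δ, ε, ζ, η}, leaving only γ.
Row 1, column 3: row 1 has {α, β, γ, δ, ε, η} and column 3 has {γ, η}, leaving only ζ.
Row 4, column 3: row 4 has {α, β, γ, ε, η} and column 3 has {γ, ζ, η}, leaving only δ.
Row 4, column 5: row 4 has {α, β, γ, δ, ε, η} and column 5 has {α, η}, leaving only ζ.
So row 4 reads: β α δ η ζ γ ε.

β α δ η ζ γ ε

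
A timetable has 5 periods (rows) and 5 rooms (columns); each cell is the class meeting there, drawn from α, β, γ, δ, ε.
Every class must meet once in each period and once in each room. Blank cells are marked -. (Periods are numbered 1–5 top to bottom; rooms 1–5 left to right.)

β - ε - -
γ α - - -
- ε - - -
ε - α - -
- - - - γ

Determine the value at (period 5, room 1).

α

Period 5, room 1 is narrowed to {α, δ}.
If it were δ, then period 5, room 3 would be left with no valid symbol.
So period 5, room 1 must be α.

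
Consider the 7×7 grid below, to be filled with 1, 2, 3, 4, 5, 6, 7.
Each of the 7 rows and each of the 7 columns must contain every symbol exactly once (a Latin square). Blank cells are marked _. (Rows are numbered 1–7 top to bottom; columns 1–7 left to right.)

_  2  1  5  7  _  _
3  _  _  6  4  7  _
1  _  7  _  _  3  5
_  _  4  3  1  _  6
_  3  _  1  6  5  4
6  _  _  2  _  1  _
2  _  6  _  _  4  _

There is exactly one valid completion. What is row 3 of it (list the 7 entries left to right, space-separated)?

1 6 7 4 2 3 5

Row 3, column 4: row 3 has {1, 3, 5, 7} and column 4 has {1, 2, 3, 5, 6}, leaving only 4.
Row 3, column 2: row 3 has {1, 3, 4, 5, 7} and column 2 has {2, 3}, leaving only 6.
Row 3, column 5: row 3 has {1, 3, 4, 5, 6, 7} and column 5 has {1, 4, 6, 7}, leaving only 2.
So row 3 reads: 1 6 7 4 2 3 5.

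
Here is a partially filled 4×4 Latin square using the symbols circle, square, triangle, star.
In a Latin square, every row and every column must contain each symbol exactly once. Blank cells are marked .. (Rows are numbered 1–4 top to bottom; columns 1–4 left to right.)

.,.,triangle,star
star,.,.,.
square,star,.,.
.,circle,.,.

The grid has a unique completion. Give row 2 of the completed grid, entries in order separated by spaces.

Row 1, column 1: row 1 has {triangle, star} and column 1 has {square, star}, leaving only circle.
Row 1, column 2: row 1 has {circle, triangle, star} and column 2 has {circle, star}, leaving only square.
Row 2, column 2: row 2 has {star} and column 2 has {circle, square, star}, leaving only triangle.
Row 3, column 3: row 3 has {square, star} and column 3 has {triangle}, leaving only circle.
Row 2, column 3: row 2 has {triangle, star} and column 3 has {circle, triangle}, leaving only square.
Row 2, column 4: row 2 has {square, triangle, star} and column 4 has {star}, leaving only circle.
So row 2 reads: star triangle square circle.

star triangle square circle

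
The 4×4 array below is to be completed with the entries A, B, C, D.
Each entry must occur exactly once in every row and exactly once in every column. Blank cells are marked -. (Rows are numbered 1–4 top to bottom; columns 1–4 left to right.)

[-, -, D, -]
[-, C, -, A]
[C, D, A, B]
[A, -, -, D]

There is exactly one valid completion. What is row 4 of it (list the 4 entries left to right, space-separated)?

Row 4, column 2: row 4 has {A, D} and column 2 has {C, D}, leaving only B.
Row 4, column 3: row 4 has {A, B, D} and column 3 has {A, D}, leaving only C.
So row 4 reads: A B C D.

A B C D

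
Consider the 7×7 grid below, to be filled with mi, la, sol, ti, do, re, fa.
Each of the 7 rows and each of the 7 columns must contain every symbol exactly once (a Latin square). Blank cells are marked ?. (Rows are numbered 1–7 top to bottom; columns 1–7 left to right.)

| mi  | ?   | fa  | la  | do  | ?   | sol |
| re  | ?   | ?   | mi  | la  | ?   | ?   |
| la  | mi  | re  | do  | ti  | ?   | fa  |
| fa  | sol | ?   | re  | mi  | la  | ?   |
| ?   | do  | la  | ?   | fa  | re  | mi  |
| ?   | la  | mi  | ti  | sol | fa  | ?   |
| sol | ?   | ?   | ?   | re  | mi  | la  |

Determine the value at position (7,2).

Row 1, column 6: row 1 has {mi, la, sol, do, fa} and column 6 has {mi, la, re, fa}, leaving only ti.
Row 1, column 2: row 1 has {mi, la, sol, ti, do, fa} and column 2 has {mi, la, sol, do}, leaving only re.
Row 3, column 6: row 3 has {mi, la, ti, do, re, fa} and column 6 has {mi, la, ti, re, fa}, leaving only sol.
Row 2, column 6: row 2 has {mi, la, re} and column 6 has {mi, la, sol, ti, re, fa}, leaving only do.
Row 2, column 7: row 2 has {mi, la, do, re} and column 7 has {mi, la, sol, fa}, leaving only ti.
Row 2, column 2: row 2 has {mi, la, ti, do, re} and column 2 has {mi, la, sol, do, re}, leaving only fa.
Row 7 already has {mi, la, sol, re} and column 2 already has {mi, la, sol, do, re, fa}, so row 7, column 2 must be ti.

ti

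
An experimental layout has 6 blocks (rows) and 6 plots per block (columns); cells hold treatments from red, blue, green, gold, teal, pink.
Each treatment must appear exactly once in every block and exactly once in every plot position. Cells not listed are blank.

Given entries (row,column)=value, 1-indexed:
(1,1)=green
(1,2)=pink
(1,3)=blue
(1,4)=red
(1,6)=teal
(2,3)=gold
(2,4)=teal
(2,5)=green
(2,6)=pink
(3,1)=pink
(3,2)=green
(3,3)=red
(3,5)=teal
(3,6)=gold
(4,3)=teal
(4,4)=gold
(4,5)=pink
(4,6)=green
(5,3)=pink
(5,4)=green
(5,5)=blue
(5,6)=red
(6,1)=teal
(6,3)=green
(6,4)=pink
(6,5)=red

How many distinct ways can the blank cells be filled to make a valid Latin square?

Block 1, plot 5: eliminating its block and plot leaves {gold}.
Block 2, plot 1: eliminating its block and plot leaves {red, blue}.
Block 2, plot 2: eliminating its block and plot leaves {red, blue}.
Block 3, plot 4: eliminating its block and plot leaves {blue}.
Block 4, plot 1: eliminating its block and plot leaves {red, blue}.
Block 4, plot 2: eliminating its block and plot leaves {red, blue}.
Block 5, plot 1: eliminating its block and plot leaves {gold}.
Block 5, plot 2: eliminating its block and plot leaves {gold, teal}.
Block 6, plot 2: eliminating its block and plot leaves {blue, gold}.
Block 6, plot 6: eliminating its block and plot leaves {blue}.
Enumerating the assignments across these blanks that avoid any block or plot repeat gives 2 completions.

2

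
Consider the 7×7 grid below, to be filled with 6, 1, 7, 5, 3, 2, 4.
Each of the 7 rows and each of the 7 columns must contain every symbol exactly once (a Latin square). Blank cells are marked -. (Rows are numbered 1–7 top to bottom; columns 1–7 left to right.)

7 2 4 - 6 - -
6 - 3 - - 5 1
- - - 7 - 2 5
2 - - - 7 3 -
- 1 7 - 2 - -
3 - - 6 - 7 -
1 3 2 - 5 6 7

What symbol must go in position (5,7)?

6

Row 1, column 6: row 1 has {6, 7, 2, 4} and column 6 has {6, 7, 5, 3, 2}, leaving only 1.
Row 1, column 7: row 1 has {6, 1, 7, 2, 4} and column 7 has {1, 7, 5}, leaving only 3.
Row 1, column 4: row 1 has {6, 1, 7, 3, 2, 4} and column 4 has {6, 7}, leaving only 5.
Row 2, column 5: row 2 has {6, 1, 5, 3} and column 5 has {6, 7, 5, 2}, leaving only 4.
Row 2, column 2: row 2 has {6, 1, 5, 3, 4} and column 2 has {1, 3, 2}, leaving only 7.
Row 2, column 4: row 2 has {6, 1, 7, 5, 3, 4} and column 4 has {6, 7, 5}, leaving only 2.
Row 3, column 1: row 3 has {7, 5, 2} and column 1 has {6, 1, 7, 3, 2}, leaving only 4.
Row 3, column 2: row 3 has {7, 5, 2, 4} and column 2 has {1, 7, 3, 2}, leaving only 6.
Row 3, column 3: row 3 has {6, 7, 5, 2, 4} and column 3 has {7, 3, 2, 4}, leaving only 1.
Row 3, column 5: row 3 has {6, 1, 7, 5, 2, 4} and column 5 has {6, 7, 5, 2, 4}, leaving only 3.
Row 5, column 1: row 5 has {1, 7, 2} and column 1 has {6, 1, 7, 3, 2, 4}, leaving only 5.
Row 5, column 6: row 5 has {1, 7, 5, 2} and column 6 has {6, 1, 7, 5, 3, 2}, leaving only 4.
Row 5 already has {1, 7, 5, 2, 4} and column 7 already has {1, 7, 5, 3}, so row 5, column 7 must be 6.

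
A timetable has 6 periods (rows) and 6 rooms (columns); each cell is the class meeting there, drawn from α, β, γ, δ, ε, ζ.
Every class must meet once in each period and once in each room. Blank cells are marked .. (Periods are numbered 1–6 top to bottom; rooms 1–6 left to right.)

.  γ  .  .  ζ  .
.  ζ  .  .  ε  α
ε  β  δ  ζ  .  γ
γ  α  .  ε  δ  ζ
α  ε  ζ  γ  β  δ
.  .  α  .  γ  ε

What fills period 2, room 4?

δ

Period 1, room 6: period 1 has {γ, ζ} and room 6 has {α, γ, δ, ε, ζ}, leaving only β.
Period 1, room 1: period 1 has {β, γ, ζ} and room 1 has {α, γ, ε}, leaving only δ.
Period 1, room 3: period 1 has {β, γ, δ, ζ} and room 3 has {α, δ, ζ}, leaving only ε.
Period 1, room 4: period 1 has {β, γ, δ, ε, ζ} and room 4 has {γ, ε, ζ}, leaving only α.
Period 2, room 1: period 2 has {α, ε, ζ} and room 1 has {α, γ, δ, ε}, leaving only β.
Period 2 already has {α, β, ε, ζ} and room 4 already has {α, γ, ε, ζ}, so period 2, room 4 must be δ.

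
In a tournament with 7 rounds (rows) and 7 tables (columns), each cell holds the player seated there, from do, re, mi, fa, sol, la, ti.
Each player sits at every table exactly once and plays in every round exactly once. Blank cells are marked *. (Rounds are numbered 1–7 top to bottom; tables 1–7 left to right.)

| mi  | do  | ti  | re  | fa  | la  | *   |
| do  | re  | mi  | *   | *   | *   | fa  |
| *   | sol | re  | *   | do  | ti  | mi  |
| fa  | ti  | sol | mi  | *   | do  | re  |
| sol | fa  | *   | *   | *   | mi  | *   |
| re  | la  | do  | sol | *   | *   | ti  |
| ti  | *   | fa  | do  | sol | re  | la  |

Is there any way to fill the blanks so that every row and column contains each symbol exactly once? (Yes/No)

No round or table among the givens repeats a symbol, and propagating forced cells runs into no contradiction.
One valid completion exists (for instance, mi do ti re fa la sol / do re mi la ti sol fa / la sol re fa do ti mi / fa ti sol mi la do re / sol fa la ti re mi do / re la do sol mi fa ti / ti mi fa do sol re la).

Yes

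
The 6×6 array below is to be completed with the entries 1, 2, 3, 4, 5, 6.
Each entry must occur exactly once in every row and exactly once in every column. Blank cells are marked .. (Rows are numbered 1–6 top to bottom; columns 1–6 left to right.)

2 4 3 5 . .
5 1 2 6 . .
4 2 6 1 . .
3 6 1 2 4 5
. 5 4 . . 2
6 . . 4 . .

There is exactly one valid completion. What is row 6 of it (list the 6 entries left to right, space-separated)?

6 3 5 4 2 1

Row 6, column 2: row 6 has {4, 6} and column 2 has {1, 2, 4, 5, 6}, leaving only 3.
Row 6, column 3: row 6 has {3, 4, 6} and column 3 has {1, 2, 3, 4, 6}, leaving only 5.
Row 6, column 6: row 6 has {3, 4, 5, 6} and column 6 has {2, 5}, leaving only 1.
Row 6, column 5: row 6 has {1, 3, 4, 5, 6} and column 5 has {4}, leaving only 2.
So row 6 reads: 6 3 5 4 2 1.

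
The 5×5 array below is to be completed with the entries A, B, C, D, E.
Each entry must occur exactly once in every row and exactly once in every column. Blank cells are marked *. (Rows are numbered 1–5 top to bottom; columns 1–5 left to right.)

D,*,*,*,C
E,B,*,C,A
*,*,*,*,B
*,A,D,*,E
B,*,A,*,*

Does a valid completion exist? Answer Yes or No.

Row 2, column 3: row 2 together with column 3 already contain {A, B, C, D, E} — every symbol — so nothing can go there. The grid has no valid completion.

No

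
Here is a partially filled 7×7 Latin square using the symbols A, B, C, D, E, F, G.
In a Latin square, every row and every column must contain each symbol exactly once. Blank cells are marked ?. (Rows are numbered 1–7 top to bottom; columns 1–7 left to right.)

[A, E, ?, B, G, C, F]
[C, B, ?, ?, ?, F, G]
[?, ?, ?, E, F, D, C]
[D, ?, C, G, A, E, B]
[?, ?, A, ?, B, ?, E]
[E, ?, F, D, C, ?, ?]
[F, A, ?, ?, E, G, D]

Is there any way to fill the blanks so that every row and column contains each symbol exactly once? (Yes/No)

No

Row 5, column 6: row 5 together with column 6 already contain {A, B, C, D, E, F, G} — every symbol — so nothing can go there. The grid has no valid completion.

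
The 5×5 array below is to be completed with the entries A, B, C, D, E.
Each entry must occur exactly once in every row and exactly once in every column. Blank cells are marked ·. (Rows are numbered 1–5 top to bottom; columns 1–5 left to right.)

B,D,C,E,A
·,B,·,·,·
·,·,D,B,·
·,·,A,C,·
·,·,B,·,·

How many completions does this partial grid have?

3

Row 2, column 1: eliminating its row and column leaves {A, C, D, E}.
Row 2, column 3: eliminating its row and column leaves {E}.
Row 2, column 4: eliminating its row and column leaves {A, D}.
Row 2, column 5: eliminating its row and column leaves {C, D, E}.
Row 3, column 1: eliminating its row and column leaves {A, C, E}.
Row 3, column 2: eliminating its row and column leaves {A, C, E}.
Row 3, column 5: eliminating its row and column leaves {C, E}.
Row 4, column 1: eliminating its row and column leaves {D, E}.
Row 4, column 2: eliminating its row and column leaves {E}.
Row 4, column 5: eliminating its row and column leaves {B, D, E}.
Row 5, column 1: eliminating its row and column leaves {A, C, D, E}.
Row 5, column 2: eliminating its row and column leaves {A, C, E}.
Row 5, column 4: eliminating its row and column leaves {A, D}.
Row 5, column 5: eliminating its row and column leaves {C, D, E}.
Enumerating the assignments across these blanks that avoid any row or column repeat gives 3 completions.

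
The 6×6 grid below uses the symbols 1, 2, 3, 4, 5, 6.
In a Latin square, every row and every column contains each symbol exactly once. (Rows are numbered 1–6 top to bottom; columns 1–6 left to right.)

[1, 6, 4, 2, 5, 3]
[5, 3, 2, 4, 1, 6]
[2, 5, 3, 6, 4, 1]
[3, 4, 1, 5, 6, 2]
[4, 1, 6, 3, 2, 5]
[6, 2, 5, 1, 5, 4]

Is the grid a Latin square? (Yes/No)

No

Column 5 contains 5 twice (at rows 1 and 6), so it is not a permutation.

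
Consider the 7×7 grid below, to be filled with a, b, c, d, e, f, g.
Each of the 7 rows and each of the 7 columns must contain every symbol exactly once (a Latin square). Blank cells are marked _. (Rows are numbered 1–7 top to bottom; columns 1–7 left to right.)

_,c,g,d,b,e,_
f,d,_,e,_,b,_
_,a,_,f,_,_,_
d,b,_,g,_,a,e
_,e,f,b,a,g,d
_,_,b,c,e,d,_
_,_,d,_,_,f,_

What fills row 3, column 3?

Row 1, column 1: row 1 has {b, c, d, e, g} and column 1 has {d, f}, leaving only a.
Row 1, column 7: row 1 has {a, b, c, d, e, g} and column 7 has {d, e}, leaving only f.
Row 3, column 6: row 3 has {a, f} and column 6 has {a, b, d, e, f, g}, leaving only c.
Row 3 already has {a, c, f} and column 3 already has {b, d, f, g}, so row 3, column 3 must be e.

e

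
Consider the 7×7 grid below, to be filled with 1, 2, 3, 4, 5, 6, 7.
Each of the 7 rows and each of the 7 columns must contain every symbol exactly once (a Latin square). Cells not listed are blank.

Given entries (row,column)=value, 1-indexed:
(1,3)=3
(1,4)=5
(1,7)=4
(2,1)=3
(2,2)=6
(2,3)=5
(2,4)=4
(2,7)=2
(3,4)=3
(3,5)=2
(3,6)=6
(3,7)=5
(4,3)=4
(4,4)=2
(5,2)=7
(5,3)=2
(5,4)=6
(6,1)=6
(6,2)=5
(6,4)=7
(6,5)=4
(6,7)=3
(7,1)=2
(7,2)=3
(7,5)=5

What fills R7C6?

Row 4, column 2: row 4 has {2, 4} and column 2 has {3, 5, 6, 7}, leaving only 1.
Row 1, column 2: row 1 has {3, 4, 5} and column 2 has {1, 3, 5, 6, 7}, leaving only 2.
Row 3, column 2: row 3 has {2, 3, 5, 6} and column 2 has {1, 2, 3, 5, 6, 7}, leaving only 4.
Row 5, column 7: row 5 has {2, 6, 7} and column 7 has {2, 3, 4, 5}, leaving only 1.
Row 5, column 5: row 5 has {1, 2, 6, 7} and column 5 has {2, 4, 5}, leaving only 3.
Row 6, column 3: row 6 has {3, 4, 5, 6, 7} and column 3 has {2, 3, 4, 5}, leaving only 1.
Row 3, column 3: row 3 has {2, 3, 4, 5, 6} and column 3 has {1, 2, 3, 4, 5}, leaving only 7.
Row 3, column 1: row 3 has {2, 3, 4, 5, 6, 7} and column 1 has {2, 3, 6}, leaving only 1.
Row 1, column 1: row 1 has {2, 3, 4, 5} and column 1 has {1, 2, 3, 6}, leaving only 7.
Row 1, column 6: row 1 has {2, 3, 4, 5, 7} and column 6 has {6}, leaving only 1.
Row 1, column 5: row 1 has {1, 2, 3, 4, 5, 7} and column 5 has {2, 3, 4, 5}, leaving only 6.
Row 2, column 6: row 2 has {2, 3, 4, 5, 6} and column 6 has {1, 6}, leaving only 7.
Row 7 already has {2, 3, 5} and column 6 already has {1, 6, 7}, so row 7, column 6 must be 4.

4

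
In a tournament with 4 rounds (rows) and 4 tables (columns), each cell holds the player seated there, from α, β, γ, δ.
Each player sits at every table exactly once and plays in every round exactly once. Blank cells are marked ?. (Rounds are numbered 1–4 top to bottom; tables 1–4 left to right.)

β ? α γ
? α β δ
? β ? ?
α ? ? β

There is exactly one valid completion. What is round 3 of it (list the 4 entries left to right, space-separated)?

δ β γ α

Round 3, table 4: round 3 has {β} and table 4 has {β, γ, δ}, leaving only α.
Round 1, table 2: round 1 has {α, β, γ} and table 2 has {α, β}, leaving only δ.
Round 2, table 1: round 2 has {α, β, δ} and table 1 has {α, β}, leaving only γ.
Round 3, table 1: round 3 has {α, β} and table 1 has {α, β, γ}, leaving only δ.
Round 3, table 3: round 3 has {α, β, δ} and table 3 has {α, β}, leaving only γ.
So round 3 reads: δ β γ α.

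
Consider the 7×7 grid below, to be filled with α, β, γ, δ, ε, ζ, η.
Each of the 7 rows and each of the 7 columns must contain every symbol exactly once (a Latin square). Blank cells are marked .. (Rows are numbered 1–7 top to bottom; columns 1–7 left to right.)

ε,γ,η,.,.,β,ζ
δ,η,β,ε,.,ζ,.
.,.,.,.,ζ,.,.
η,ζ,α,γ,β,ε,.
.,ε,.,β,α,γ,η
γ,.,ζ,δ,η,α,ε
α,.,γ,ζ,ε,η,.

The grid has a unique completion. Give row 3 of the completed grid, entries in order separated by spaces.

β α ε η ζ δ γ

Row 3, column 1: row 3 has {ζ} and column 1 has {α, γ, δ, ε, η}, leaving only β.
Row 3, column 6: row 3 has {β, ζ} and column 6 has {α, β, γ, ε, ζ, η}, leaving only δ.
Row 3, column 2: row 3 has {β, δ, ζ} and column 2 has {γ, ε, ζ, η}, leaving only α.
Row 3, column 3: row 3 has {α, β, δ, ζ} and column 3 has {α, β, γ, ζ, η}, leaving only ε.
Row 3, column 4: row 3 has {α, β, δ, ε, ζ} and column 4 has {β, γ, δ, ε, ζ}, leaving only η.
Row 3, column 7: row 3 has {α, β, δ, ε, ζ, η} and column 7 has {ε, ζ, η}, leaving only γ.
So row 3 reads: β α ε η ζ δ γ.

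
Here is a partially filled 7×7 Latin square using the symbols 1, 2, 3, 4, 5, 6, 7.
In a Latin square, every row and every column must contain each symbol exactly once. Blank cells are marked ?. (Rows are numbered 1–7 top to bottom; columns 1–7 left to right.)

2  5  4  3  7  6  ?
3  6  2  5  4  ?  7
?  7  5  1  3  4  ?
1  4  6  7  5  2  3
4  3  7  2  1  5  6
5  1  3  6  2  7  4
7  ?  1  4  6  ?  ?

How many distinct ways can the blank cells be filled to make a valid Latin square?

1

Row 1, column 7: eliminating its row and column leaves {1}.
Row 2, column 6: eliminating its row and column leaves {1}.
Row 3, column 1: eliminating its row and column leaves {6}.
Row 3, column 7: eliminating its row and column leaves {2}.
Row 7, column 2: eliminating its row and column leaves {2}.
Row 7, column 6: eliminating its row and column leaves {3}.
Row 7, column 7: eliminating its row and column leaves {2, 5}.
Only one assignment across all blanks avoids any row or column repeat, giving 1 completion.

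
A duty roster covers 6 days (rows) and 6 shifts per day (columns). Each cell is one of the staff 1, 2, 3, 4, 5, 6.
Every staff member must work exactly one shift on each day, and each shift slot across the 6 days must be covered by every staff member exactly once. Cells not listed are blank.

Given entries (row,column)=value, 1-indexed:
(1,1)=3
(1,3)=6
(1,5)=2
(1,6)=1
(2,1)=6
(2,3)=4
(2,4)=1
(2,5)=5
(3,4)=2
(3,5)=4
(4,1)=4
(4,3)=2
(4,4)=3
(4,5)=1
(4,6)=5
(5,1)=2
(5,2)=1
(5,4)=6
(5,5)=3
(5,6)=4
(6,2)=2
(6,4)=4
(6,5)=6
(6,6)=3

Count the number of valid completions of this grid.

1

Day 1, shift 2: eliminating its day and shift leaves {4, 5}.
Day 1, shift 4: eliminating its day and shift leaves {5}.
Day 2, shift 2: eliminating its day and shift leaves {3}.
Day 2, shift 6: eliminating its day and shift leaves {2}.
Day 3, shift 1: eliminating its day and shift leaves {1, 5}.
Day 3, shift 2: eliminating its day and shift leaves {3, 5, 6}.
Day 3, shift 3: eliminating its day and shift leaves {1, 3, 5}.
Day 3, shift 6: eliminating its day and shift leaves {6}.
Day 4, shift 2: eliminating its day and shift leaves {6}.
Day 5, shift 3: eliminating its day and shift leaves {5}.
Day 6, shift 1: eliminating its day and shift leaves {1, 5}.
Day 6, shift 3: eliminating its day and shift leaves {1, 5}.
Only one assignment across all blanks avoids any day or shift repeat, giving 1 completion.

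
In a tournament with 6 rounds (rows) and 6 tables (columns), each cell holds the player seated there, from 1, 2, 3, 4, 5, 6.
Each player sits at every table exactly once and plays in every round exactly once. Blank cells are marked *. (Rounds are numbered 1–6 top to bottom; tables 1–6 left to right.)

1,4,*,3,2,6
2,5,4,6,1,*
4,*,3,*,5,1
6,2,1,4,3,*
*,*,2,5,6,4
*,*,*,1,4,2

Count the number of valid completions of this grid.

Round 1, table 3: eliminating its round and table leaves {5}.
Round 2, table 6: eliminating its round and table leaves {3}.
Round 3, table 2: eliminating its round and table leaves {6}.
Round 3, table 4: eliminating its round and table leaves {2}.
Round 4, table 6: eliminating its round and table leaves {5}.
Round 5, table 1: eliminating its round and table leaves {3}.
Round 5, table 2: eliminating its round and table leaves {1, 3}.
Round 6, table 1: eliminating its round and table leaves {3, 5}.
Round 6, table 2: eliminating its round and table leaves {3, 6}.
Round 6, table 3: eliminating its round and table leaves {5, 6}.
Only one assignment across all blanks avoids any round or table repeat, giving 1 completion.

1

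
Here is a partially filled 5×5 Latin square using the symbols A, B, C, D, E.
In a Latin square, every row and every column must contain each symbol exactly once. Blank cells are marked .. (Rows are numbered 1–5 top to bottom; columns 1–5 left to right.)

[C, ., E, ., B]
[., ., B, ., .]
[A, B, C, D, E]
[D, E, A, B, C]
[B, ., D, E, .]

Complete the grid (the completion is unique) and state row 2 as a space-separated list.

Row 2, column 1: row 2 has {B} and column 1 has {A, B, C, D}, leaving only E.
Row 1, column 4: row 1 has {B, C, E} and column 4 has {B, D, E}, leaving only A.
Row 2, column 4: row 2 has {B, E} and column 4 has {A, B, D, E}, leaving only C.
Row 1, column 2: row 1 has {A, B, C, E} and column 2 has {B, E}, leaving only D.
Row 2, column 2: row 2 has {B, C, E} and column 2 has {B, D, E}, leaving only A.
Row 2, column 5: row 2 has {A, B, C, E} and column 5 has {B, C, E}, leaving only D.
So row 2 reads: E A B C D.

E A B C D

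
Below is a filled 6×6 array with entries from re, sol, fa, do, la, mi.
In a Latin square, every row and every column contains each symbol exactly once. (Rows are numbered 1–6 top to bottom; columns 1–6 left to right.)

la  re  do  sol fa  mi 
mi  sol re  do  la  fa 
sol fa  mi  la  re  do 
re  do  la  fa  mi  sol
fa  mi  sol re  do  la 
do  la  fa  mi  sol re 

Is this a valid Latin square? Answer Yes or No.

Yes

Each row is a permutation of the 6 symbols, and so is each column.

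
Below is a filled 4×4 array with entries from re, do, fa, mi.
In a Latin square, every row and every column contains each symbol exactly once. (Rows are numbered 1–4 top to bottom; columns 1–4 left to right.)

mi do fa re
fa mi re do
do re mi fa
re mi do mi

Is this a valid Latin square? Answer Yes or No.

Column 2 contains mi twice (at rows 2 and 4), so it is not a permutation.

No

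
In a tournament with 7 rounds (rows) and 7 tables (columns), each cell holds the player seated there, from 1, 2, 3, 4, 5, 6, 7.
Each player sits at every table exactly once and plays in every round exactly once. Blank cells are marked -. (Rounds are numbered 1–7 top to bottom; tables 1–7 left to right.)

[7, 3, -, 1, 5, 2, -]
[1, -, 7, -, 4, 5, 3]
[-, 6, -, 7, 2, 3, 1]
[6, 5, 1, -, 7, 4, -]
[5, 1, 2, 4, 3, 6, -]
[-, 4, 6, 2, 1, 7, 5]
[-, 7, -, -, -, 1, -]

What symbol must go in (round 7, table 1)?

2

Round 1, table 3: round 1 has {1, 2, 3, 5, 7} and table 3 has {1, 2, 6, 7}, leaving only 4.
Round 1, table 7: round 1 has {1, 2, 3, 4, 5, 7} and table 7 has {1, 3, 5}, leaving only 6.
Round 2, table 2: round 2 has {1, 3, 4, 5, 7} and table 2 has {1, 3, 4, 5, 6, 7}, leaving only 2.
Round 2, table 4: round 2 has {1, 2, 3, 4, 5, 7} and table 4 has {1, 2, 4, 7}, leaving only 6.
Round 3, table 1: round 3 has {1, 2, 3, 6, 7} and table 1 has {1, 5, 6, 7}, leaving only 4.
Round 3, table 3: round 3 has {1, 2, 3, 4, 6, 7} and table 3 has {1, 2, 4, 6, 7}, leaving only 5.
Round 4, table 4: round 4 has {1, 4, 5, 6, 7} and table 4 has {1, 2, 4, 6, 7}, leaving only 3.
Round 4, table 7: round 4 has {1, 3, 4, 5, 6, 7} and table 7 has {1, 3, 5, 6}, leaving only 2.
Round 5, table 7: round 5 has {1, 2, 3, 4, 5, 6} and table 7 has {1, 2, 3, 5, 6}, leaving only 7.
Round 6, table 1: round 6 has {1, 2, 4, 5, 6, 7} and table 1 has {1, 4, 5, 6, 7}, leaving only 3.
Round 7 already has {1, 7} and table 1 already has {1, 3, 4, 5, 6, 7}, so round 7, table 1 must be 2.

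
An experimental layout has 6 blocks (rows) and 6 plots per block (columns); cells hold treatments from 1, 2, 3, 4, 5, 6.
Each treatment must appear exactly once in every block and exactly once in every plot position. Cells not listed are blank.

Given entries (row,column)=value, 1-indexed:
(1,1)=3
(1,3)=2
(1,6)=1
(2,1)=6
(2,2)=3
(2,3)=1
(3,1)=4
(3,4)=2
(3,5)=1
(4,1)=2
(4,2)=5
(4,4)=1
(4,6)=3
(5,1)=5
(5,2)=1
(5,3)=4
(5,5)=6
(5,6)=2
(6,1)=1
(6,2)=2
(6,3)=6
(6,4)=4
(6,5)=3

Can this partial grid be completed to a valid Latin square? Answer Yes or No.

No

Block 4, plot 3: block 4 together with plot 3 already contain {1, 2, 3, 4, 5, 6} — every symbol — so nothing can go there. The grid has no valid completion.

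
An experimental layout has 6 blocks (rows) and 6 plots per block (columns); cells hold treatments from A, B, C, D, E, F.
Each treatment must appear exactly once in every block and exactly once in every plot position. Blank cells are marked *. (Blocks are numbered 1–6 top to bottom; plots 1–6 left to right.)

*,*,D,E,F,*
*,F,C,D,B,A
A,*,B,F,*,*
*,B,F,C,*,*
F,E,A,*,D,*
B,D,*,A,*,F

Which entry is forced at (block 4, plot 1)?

Block 1, plot 1: block 1 has {D, E, F} and plot 1 has {A, B, F}, leaving only C.
Block 1, plot 2: block 1 has {C, D, E, F} and plot 2 has {B, D, E, F}, leaving only A.
Block 1, plot 6: block 1 has {A, C, D, E, F} and plot 6 has {A, F}, leaving only B.
Block 2, plot 1: block 2 has {A, B, C, D, F} and plot 1 has {A, B, C, F}, leaving only E.
Block 4 already has {B, C, F} and plot 1 already has {A, B, C, E, F}, so block 4, plot 1 must be D.

D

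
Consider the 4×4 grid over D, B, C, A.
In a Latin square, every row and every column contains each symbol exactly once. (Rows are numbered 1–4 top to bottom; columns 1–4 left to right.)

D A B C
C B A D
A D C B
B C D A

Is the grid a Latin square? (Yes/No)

Each row is a permutation of the 4 symbols, and so is each column.

Yes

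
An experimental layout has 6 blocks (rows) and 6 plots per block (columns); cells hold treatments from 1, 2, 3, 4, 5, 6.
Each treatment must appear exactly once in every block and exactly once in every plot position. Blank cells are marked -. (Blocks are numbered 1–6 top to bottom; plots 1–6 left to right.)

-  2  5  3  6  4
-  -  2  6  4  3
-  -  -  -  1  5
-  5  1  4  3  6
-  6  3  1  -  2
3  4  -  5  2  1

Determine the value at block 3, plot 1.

6

Block 1, plot 1: block 1 has {2, 3, 4, 5, 6} and plot 1 has {3}, leaving only 1.
Block 2, plot 1: block 2 has {2, 3, 4, 6} and plot 1 has {1, 3}, leaving only 5.
Block 2, plot 2: block 2 has {2, 3, 4, 5, 6} and plot 2 has {2, 4, 5, 6}, leaving only 1.
Block 3, plot 2: block 3 has {1, 5} and plot 2 has {1, 2, 4, 5, 6}, leaving only 3.
Block 3, plot 4: block 3 has {1, 3, 5} and plot 4 has {1, 3, 4, 5, 6}, leaving only 2.
Block 4, plot 1: block 4 has {1, 3, 4, 5, 6} and plot 1 has {1, 3, 5}, leaving only 2.
Block 5, plot 1: block 5 has {1, 2, 3, 6} and plot 1 has {1, 2, 3, 5}, leaving only 4.
Block 3 already has {1, 2, 3, 5} and plot 1 already has {1, 2, 3, 4, 5}, so block 3, plot 1 must be 6.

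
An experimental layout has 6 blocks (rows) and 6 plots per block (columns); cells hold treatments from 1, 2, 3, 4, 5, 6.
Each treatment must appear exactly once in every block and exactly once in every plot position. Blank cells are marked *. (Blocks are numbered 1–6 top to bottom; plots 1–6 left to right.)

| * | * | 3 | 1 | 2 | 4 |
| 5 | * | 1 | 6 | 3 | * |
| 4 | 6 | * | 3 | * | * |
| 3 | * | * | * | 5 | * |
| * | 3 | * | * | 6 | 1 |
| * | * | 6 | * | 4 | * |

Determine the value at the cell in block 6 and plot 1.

Block 1, plot 1: block 1 has {1, 2, 3, 4} and plot 1 has {3, 4, 5}, leaving only 6.
Block 1, plot 2: block 1 has {1, 2, 3, 4, 6} and plot 2 has {3, 6}, leaving only 5.
Block 2, plot 6: block 2 has {1, 3, 5, 6} and plot 6 has {1, 4}, leaving only 2.
Block 2, plot 2: block 2 has {1, 2, 3, 5, 6} and plot 2 has {3, 5, 6}, leaving only 4.
Block 3, plot 5: block 3 has {3, 4, 6} and plot 5 has {2, 3, 4, 5, 6}, leaving only 1.
Block 3, plot 6: block 3 has {1, 3, 4, 6} and plot 6 has {1, 2, 4}, leaving only 5.
Block 3, plot 3: block 3 has {1, 3, 4, 5, 6} and plot 3 has {1, 3, 6}, leaving only 2.
Block 4, plot 3: block 4 has {3, 5} and plot 3 has {1, 2, 3, 6}, leaving only 4.
Block 4, plot 4: block 4 has {3, 4, 5} and plot 4 has {1, 3, 6}, leaving only 2.
Block 4, plot 2: block 4 has {2, 3, 4, 5} and plot 2 has {3, 4, 5, 6}, leaving only 1.
Block 4, plot 6: block 4 has {1, 2, 3, 4, 5} and plot 6 has {1, 2, 4, 5}, leaving only 6.
Block 5, plot 1: block 5 has {1, 3, 6} and plot 1 has {3, 4, 5, 6}, leaving only 2.
Block 6 already has {4, 6} and plot 1 already has {2, 3, 4, 5, 6}, so block 6, plot 1 must be 1.

1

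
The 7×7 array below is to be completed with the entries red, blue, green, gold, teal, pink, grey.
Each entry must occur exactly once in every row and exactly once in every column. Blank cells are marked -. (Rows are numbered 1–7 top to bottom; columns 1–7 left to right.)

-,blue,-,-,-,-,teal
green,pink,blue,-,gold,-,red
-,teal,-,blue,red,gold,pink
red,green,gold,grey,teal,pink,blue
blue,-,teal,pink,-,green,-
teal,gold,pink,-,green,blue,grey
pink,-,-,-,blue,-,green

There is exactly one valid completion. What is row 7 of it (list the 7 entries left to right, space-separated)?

Row 2, column 4: row 2 has {red, blue, green, gold, pink} and column 4 has {blue, pink, grey}, leaving only teal.
Row 2, column 6: row 2 has {red, blue, green, gold, teal, pink} and column 6 has {blue, green, gold, pink}, leaving only grey.
Row 1, column 6: row 1 has {blue, teal} and column 6 has {blue, green, gold, pink, grey}, leaving only red.
Row 7, column 6: row 7 has {blue, green, pink} and column 6 has {red, blue, green, gold, pink, grey}, leaving only teal.
Row 3, column 1: row 3 has {red, blue, gold, teal, pink} and column 1 has {red, blue, green, teal, pink}, leaving only grey.
Row 1, column 1: row 1 has {red, blue, teal} and column 1 has {red, blue, green, teal, pink, grey}, leaving only gold.
Row 1, column 4: row 1 has {red, blue, gold, teal} and column 4 has {blue, teal, pink, grey}, leaving only green.
Row 1, column 3: row 1 has {red, blue, green, gold, teal} and column 3 has {blue, gold, teal, pink}, leaving only grey.
Row 7, column 3: row 7 has {blue, green, teal, pink} and column 3 has {blue, gold, teal, pink, grey}, leaving only red.
Row 7, column 2: row 7 has {red, blue, green, teal, pink} and column 2 has {blue, green, gold, teal, pink}, leaving only grey.
Row 7, column 4: row 7 has {red, blue, green, teal, pink, grey} and column 4 has {blue, green, teal, pink, grey}, leaving only gold.
So row 7 reads: pink grey red gold blue teal green.

pink grey red gold blue teal green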